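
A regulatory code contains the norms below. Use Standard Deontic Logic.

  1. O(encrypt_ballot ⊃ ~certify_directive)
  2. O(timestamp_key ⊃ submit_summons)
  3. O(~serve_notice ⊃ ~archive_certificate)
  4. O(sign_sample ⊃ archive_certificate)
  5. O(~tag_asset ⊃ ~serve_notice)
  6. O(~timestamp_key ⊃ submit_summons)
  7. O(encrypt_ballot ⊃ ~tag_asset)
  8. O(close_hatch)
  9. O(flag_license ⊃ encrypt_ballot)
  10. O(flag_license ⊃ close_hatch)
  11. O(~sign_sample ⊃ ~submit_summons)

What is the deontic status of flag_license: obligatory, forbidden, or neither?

By case analysis on ~timestamp_key: premise 6 gives O(~timestamp_key ⊃ submit_summons) and premise 2 gives O(timestamp_key ⊃ submit_summons), so O(submit_summons) either way.
Premise 11, O(~sign_sample ⊃ ~submit_summons), contraposes to O(submit_summons ⊃ sign_sample); with O(submit_summons) we get O(sign_sample).
From O(sign_sample) and premise 4, O(sign_sample ⊃ archive_certificate), we obtain O(archive_certificate).
Premise 3, O(~serve_notice ⊃ ~archive_certificate), contraposes to O(archive_certificate ⊃ serve_notice); with O(archive_certificate) we get O(serve_notice).
The contrapositive of premise 5 (O(~tag_asset ⊃ ~serve_notice)) is O(serve_notice ⊃ tag_asset), and O(serve_notice) is already established, so O(tag_asset).
Premise 7, O(encrypt_ballot ⊃ ~tag_asset), contraposes to O(tag_asset ⊃ ~encrypt_ballot); with O(tag_asset) we get O(~encrypt_ballot).
Premise 9 is O(flag_license ⊃ encrypt_ballot); contrapositively O(~encrypt_ballot ⊃ ~flag_license). Since O(~encrypt_ballot) holds, K gives O(~flag_license).
Premises 1, 8, 10 do not contribute to this derivation.
Thus O(~flag_license), which is F(flag_license): flag_license is forbidden.

Forbidden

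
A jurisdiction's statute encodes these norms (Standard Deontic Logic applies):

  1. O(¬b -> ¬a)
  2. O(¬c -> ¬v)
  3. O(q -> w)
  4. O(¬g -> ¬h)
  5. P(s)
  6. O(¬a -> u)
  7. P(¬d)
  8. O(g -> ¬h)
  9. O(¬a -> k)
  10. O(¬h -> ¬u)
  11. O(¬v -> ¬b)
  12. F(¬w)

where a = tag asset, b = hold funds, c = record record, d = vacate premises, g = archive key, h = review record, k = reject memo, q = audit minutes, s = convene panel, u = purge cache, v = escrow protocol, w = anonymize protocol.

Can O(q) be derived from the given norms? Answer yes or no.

No

Premise 3 is O(q -> w); even if O(w) held, inferring O(q) would be affirming the consequent — invalid.
No other premise forces O(q). An ideal world satisfying every premise can still have q false, so O(q) is not derivable.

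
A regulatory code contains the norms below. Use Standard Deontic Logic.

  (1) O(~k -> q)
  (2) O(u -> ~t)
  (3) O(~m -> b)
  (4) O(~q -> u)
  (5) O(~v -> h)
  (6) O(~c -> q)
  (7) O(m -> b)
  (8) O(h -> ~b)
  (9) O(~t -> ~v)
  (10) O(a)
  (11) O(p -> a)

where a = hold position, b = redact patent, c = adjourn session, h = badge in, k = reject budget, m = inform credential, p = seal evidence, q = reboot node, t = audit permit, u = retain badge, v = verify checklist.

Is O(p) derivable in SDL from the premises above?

No

Premise 11 is O(p -> a); even if O(a) held, inferring O(p) would be affirming the consequent — invalid.
No other premise forces O(p). An ideal world satisfying every premise can still have p false, so O(p) is not derivable.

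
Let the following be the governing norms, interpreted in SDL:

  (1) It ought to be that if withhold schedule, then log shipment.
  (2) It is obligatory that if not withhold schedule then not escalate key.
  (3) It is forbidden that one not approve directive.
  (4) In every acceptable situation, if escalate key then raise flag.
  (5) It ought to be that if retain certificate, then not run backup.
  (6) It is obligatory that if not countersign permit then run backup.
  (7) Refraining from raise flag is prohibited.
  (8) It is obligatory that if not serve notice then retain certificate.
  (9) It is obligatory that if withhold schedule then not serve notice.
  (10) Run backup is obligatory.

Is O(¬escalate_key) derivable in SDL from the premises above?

Premise 10 gives O(run_backup).
Premise 5 is O(retain_certificate → ¬run_backup); contrapositively O(run_backup → ¬retain_certificate). Since O(run_backup) holds, K gives O(¬retain_certificate).
The contrapositive of premise 8 (O(¬serve_notice → retain_certificate)) is O(¬retain_certificate → serve_notice), and O(¬retain_certificate) is already established, so O(serve_notice).
The contrapositive of premise 9 (O(withhold_schedule → ¬serve_notice)) is O(serve_notice → ¬withhold_schedule), and O(serve_notice) is already established, so O(¬withhold_schedule).
Applying K to premise 2 (O(¬withhold_schedule → ¬escalate_key)) and O(¬withhold_schedule) yields O(¬escalate_key).
Premises 1, 3, 4, 6, 7 do not contribute to this derivation.
So O(¬escalate_key) follows.

Yes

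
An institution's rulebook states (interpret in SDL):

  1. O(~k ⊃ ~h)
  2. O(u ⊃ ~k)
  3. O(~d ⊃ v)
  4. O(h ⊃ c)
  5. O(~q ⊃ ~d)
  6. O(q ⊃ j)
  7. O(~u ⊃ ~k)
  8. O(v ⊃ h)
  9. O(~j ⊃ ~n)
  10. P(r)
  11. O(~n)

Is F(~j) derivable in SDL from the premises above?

Premises 2 and 7 are O(u ⊃ ~k) and O(~u ⊃ ~k); every ideal world satisfies u or ~u, so in either case ~k holds — hence O(~k).
From O(~k) and premise 1, O(~k ⊃ ~h), we obtain O(~h).
Premise 8 is O(v ⊃ h); contrapositively O(~h ⊃ ~v). Since O(~h) holds, K gives O(~v).
Premise 3 is O(~d ⊃ v); contrapositively O(~v ⊃ d). Since O(~v) holds, K gives O(d).
Premise 5 is O(~q ⊃ ~d); contrapositively O(d ⊃ q). Since O(d) holds, K gives O(q).
Applying K to premise 6 (O(q ⊃ j)) and O(q) yields O(j).
Premises 4, 9, 10, 11 do not contribute to this derivation.
So O(j) holds, i.e. F(~j). The claim follows.

Yes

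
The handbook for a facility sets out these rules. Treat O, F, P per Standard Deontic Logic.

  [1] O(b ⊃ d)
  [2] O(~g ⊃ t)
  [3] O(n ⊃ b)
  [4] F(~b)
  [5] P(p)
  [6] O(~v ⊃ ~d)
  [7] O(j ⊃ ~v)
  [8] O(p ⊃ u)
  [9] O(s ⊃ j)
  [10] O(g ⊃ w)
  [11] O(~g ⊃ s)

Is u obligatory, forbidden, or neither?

Neither

Premise 8 is O(p ⊃ u), but O(p) is not derivable from the premises (the permission P(p) asserts only ~O(~p), not O(p)), so it does not yield O(u).
No premise or chain of K-axiom applications forces O(u), and none forces O(~u). So u is neither obligatory nor forbidden under these norms.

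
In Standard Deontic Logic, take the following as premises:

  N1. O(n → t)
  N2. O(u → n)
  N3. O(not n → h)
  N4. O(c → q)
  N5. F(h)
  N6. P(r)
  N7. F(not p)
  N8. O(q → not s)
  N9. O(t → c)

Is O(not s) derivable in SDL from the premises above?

Yes

Premise 5 is F(h), i.e. O(not h).
Premise 3 is O(not n → h); contrapositively O(not h → n). Since O(not h) holds, K gives O(n).
From O(n) and premise 1, O(n → t), we obtain O(t).
Premise 9 is O(t → c); since O(t), deontic closure gives O(c).
Premise 4 is O(c → q); since O(c), deontic closure gives O(q).
From O(q) and premise 8, O(q → not s), we obtain O(not s).
Premises 2, 6, 7 do not contribute to this derivation.
So O(not s) follows.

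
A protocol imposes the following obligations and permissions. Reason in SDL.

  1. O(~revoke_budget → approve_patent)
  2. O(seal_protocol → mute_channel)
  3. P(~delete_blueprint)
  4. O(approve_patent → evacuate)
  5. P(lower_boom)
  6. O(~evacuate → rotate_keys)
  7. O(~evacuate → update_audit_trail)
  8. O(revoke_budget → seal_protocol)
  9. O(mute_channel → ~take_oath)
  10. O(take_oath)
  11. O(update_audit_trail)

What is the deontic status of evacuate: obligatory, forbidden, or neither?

Obligatory

Premise 10 gives O(take_oath).
Premise 9 is O(mute_channel → ~take_oath); contrapositively O(take_oath → ~mute_channel). Since O(take_oath) holds, K gives O(~mute_channel).
Premise 2 is O(seal_protocol → mute_channel); contrapositively O(~mute_channel → ~seal_protocol). Since O(~mute_channel) holds, K gives O(~seal_protocol).
The contrapositive of premise 8 (O(revoke_budget → seal_protocol)) is O(~seal_protocol → ~revoke_budget), and O(~seal_protocol) is already established, so O(~revoke_budget).
Applying K to premise 1 (O(~revoke_budget → approve_patent)) and O(~revoke_budget) yields O(approve_patent).
With premise 4, O(approve_patent → evacuate), the K-axiom yields O(evacuate).
Premises 3, 5, 6, 7, 11 do not contribute to this derivation.
Hence evacuate is obligatory.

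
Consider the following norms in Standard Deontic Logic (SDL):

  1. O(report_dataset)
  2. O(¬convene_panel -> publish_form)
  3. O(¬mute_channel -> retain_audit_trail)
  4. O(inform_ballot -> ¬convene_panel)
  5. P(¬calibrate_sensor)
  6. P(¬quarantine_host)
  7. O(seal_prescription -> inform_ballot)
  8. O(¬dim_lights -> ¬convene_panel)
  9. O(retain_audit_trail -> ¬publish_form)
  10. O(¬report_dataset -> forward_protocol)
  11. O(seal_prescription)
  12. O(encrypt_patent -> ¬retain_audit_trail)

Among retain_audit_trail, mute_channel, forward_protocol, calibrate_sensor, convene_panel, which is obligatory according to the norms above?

mute_channel

Premise 11 states O(seal_prescription) outright.
From O(seal_prescription) and premise 7, O(seal_prescription -> inform_ballot), we obtain O(inform_ballot).
Applying K to premise 4 (O(inform_ballot -> ¬convene_panel)) and O(inform_ballot) yields O(¬convene_panel).
From O(¬convene_panel) and premise 2, O(¬convene_panel -> publish_form), we obtain O(publish_form).
Premise 9 is O(retain_audit_trail -> ¬publish_form); contrapositively O(publish_form -> ¬retain_audit_trail). Since O(publish_form) holds, K gives O(¬retain_audit_trail).
Premise 3, O(¬mute_channel -> retain_audit_trail), contraposes to O(¬retain_audit_trail -> mute_channel); with O(¬retain_audit_trail) we get O(mute_channel).
So O(mute_channel) holds — mute_channel is obligatory. None of the other listed options is made obligatory by any chain of premises.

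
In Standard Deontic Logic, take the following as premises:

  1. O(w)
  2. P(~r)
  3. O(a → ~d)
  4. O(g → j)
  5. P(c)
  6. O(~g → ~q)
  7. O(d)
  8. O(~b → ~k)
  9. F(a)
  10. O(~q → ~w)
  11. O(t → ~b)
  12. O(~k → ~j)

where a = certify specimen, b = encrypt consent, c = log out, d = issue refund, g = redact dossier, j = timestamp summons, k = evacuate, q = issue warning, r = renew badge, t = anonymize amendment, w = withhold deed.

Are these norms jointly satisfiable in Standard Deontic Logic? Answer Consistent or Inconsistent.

Premise 3 is O(a → ~d), but O(a) is not derivable from the premises, so it does not yield O(~d).
So O(~d) is not derivable, and the apparent clash with O(d) does not arise.
A world satisfying every obligation exists (e.g. a=false, b=true, c=false, d=true, g=true, j=true, k=true, q=true, r=false, t=false, w=true); no atom is both obligatory and forbidden, so the set is consistent.

Consistent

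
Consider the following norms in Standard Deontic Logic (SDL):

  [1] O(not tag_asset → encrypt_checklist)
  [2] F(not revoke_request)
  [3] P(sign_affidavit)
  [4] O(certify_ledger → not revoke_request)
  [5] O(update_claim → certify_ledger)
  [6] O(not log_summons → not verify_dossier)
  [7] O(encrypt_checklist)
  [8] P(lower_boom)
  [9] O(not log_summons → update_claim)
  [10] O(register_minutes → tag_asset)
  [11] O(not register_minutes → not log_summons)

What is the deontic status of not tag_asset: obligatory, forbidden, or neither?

Forbidden

F(not revoke_request) at premise 2 means O(revoke_request).
The contrapositive of premise 4 (O(certify_ledger → not revoke_request)) is O(revoke_request → not certify_ledger), and O(revoke_request) is already established, so O(not certify_ledger).
Premise 5, O(update_claim → certify_ledger), contraposes to O(not certify_ledger → not update_claim); with O(not certify_ledger) we get O(not update_claim).
Premise 9, O(not log_summons → update_claim), contraposes to O(not update_claim → log_summons); with O(not update_claim) we get O(log_summons).
The contrapositive of premise 11 (O(not register_minutes → not log_summons)) is O(log_summons → register_minutes), and O(log_summons) is already established, so O(register_minutes).
Premise 10 is O(register_minutes → tag_asset); since O(register_minutes), deontic closure gives O(tag_asset).
Premises 1, 3, 6, 7, 8 do not contribute to this derivation.
Thus O(tag_asset), which is F(not tag_asset): not tag_asset is forbidden.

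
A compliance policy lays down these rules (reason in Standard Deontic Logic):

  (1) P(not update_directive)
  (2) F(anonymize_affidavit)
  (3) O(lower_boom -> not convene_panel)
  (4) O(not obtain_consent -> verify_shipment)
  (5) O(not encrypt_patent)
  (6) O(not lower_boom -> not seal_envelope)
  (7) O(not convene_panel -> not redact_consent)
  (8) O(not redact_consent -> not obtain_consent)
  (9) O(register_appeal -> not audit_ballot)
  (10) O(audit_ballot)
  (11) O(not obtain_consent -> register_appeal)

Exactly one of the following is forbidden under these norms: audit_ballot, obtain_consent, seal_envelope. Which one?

Premise 10 gives O(audit_ballot).
Premise 9, O(register_appeal -> not audit_ballot), contraposes to O(audit_ballot -> not register_appeal); with O(audit_ballot) we get O(not register_appeal).
Premise 11, O(not obtain_consent -> register_appeal), contraposes to O(not register_appeal -> obtain_consent); with O(not register_appeal) we get O(obtain_consent).
Premise 8 is O(not redact_consent -> not obtain_consent); contrapositively O(obtain_consent -> redact_consent). Since O(obtain_consent) holds, K gives O(redact_consent).
Premise 7 is O(not convene_panel -> not redact_consent); contrapositively O(redact_consent -> convene_panel). Since O(redact_consent) holds, K gives O(convene_panel).
Premise 3, O(lower_boom -> not convene_panel), contraposes to O(convene_panel -> not lower_boom); with O(convene_panel) we get O(not lower_boom).
Premise 6 is O(not lower_boom -> not seal_envelope); since O(not lower_boom), deontic closure gives O(not seal_envelope).
So O(not seal_envelope) holds, i.e. seal_envelope is forbidden. None of the other listed options is forbidden under the premises.

seal_envelope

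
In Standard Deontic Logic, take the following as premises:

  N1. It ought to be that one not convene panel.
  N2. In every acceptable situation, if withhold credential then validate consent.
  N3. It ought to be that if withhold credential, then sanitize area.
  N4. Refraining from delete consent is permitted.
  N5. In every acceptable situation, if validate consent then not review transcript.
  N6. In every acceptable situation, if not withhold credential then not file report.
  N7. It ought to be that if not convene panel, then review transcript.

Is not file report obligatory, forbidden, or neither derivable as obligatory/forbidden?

Premise 1 gives O(¬convene_panel).
With premise 7, O(¬convene_panel → review_transcript), the K-axiom yields O(review_transcript).
Premise 5 is O(validate_consent → ¬review_transcript); contrapositively O(review_transcript → ¬validate_consent). Since O(review_transcript) holds, K gives O(¬validate_consent).
Premise 2 is O(withhold_credential → validate_consent); contrapositively O(¬validate_consent → ¬withhold_credential). Since O(¬validate_consent) holds, K gives O(¬withhold_credential).
Premise 6 is O(¬withhold_credential → ¬file_report); since O(¬withhold_credential), deontic closure gives O(¬file_report).
Premises 3, 4 do not contribute to this derivation.
Hence ¬file_report is obligatory.

Obligatory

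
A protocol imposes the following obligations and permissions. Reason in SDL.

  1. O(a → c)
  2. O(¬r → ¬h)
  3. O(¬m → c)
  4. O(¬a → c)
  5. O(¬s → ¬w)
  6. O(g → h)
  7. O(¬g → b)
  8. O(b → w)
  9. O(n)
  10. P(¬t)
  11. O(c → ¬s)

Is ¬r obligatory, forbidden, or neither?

Forbidden

Premises 1 and 4 cover both cases: O(a → c) and O(¬a → c). Since a ∨ ¬a is a tautology, O(c) follows.
Applying K to premise 11 (O(c → ¬s)) and O(c) yields O(¬s).
From O(¬s) and premise 5, O(¬s → ¬w), we obtain O(¬w).
Premise 8, O(b → w), contraposes to O(¬w → ¬b); with O(¬w) we get O(¬b).
The contrapositive of premise 7 (O(¬g → b)) is O(¬b → g), and O(¬b) is already established, so O(g).
Applying K to premise 6 (O(g → h)) and O(g) yields O(h).
Premise 2, O(¬r → ¬h), contraposes to O(h → r); with O(h) we get O(r).
Premises 3, 9, 10 do not contribute to this derivation.
Thus O(r), which is F(¬r): ¬r is forbidden.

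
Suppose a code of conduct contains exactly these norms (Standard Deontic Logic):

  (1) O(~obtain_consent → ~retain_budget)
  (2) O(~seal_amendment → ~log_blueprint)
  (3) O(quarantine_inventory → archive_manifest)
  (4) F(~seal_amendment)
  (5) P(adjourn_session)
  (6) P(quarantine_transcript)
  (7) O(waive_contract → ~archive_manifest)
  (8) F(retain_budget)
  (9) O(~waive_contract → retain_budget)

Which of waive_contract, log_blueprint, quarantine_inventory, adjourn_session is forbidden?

quarantine_inventory

Premise 8, F(retain_budget), is equivalent to O(~retain_budget).
Premise 9, O(~waive_contract → retain_budget), contraposes to O(~retain_budget → waive_contract); with O(~retain_budget) we get O(waive_contract).
With premise 7, O(waive_contract → ~archive_manifest), the K-axiom yields O(~archive_manifest).
Premise 3, O(quarantine_inventory → archive_manifest), contraposes to O(~archive_manifest → ~quarantine_inventory); with O(~archive_manifest) we get O(~quarantine_inventory).
So O(~quarantine_inventory) holds, i.e. quarantine_inventory is forbidden. None of the other listed options is forbidden under the premises.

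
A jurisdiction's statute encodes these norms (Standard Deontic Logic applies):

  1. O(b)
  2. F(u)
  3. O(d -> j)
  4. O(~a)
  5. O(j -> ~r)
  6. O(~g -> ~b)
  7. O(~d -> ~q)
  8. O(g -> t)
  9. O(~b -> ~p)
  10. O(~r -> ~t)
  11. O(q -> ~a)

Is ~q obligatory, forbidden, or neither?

Obligatory

Premise 1 gives O(b).
Premise 6 is O(~g -> ~b); contrapositively O(b -> g). Since O(b) holds, K gives O(g).
With premise 8, O(g -> t), the K-axiom yields O(t).
Premise 10 is O(~r -> ~t); contrapositively O(t -> r). Since O(t) holds, K gives O(r).
The contrapositive of premise 5 (O(j -> ~r)) is O(r -> ~j), and O(r) is already established, so O(~j).
Premise 3 is O(d -> j); contrapositively O(~j -> ~d). Since O(~j) holds, K gives O(~d).
With premise 7, O(~d -> ~q), the K-axiom yields O(~q).
Premises 2, 4, 9, 11 do not contribute to this derivation.
Hence ~q is obligatory.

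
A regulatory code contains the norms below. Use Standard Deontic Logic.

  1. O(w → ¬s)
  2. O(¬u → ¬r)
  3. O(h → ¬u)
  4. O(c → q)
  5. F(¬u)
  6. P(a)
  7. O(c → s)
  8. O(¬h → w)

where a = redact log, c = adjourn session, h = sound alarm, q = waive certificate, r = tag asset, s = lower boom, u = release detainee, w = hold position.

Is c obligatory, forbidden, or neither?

Premise 5, F(¬u), is equivalent to O(u).
Premise 3, O(h → ¬u), contraposes to O(u → ¬h); with O(u) we get O(¬h).
Premise 8 is O(¬h → w); since O(¬h), deontic closure gives O(w).
From O(w) and premise 1, O(w → ¬s), we obtain O(¬s).
Premise 7, O(c → s), contraposes to O(¬s → ¬c); with O(¬s) we get O(¬c).
Premises 2, 4, 6 do not contribute to this derivation.
Thus O(¬c), which is F(c): c is forbidden.

Forbidden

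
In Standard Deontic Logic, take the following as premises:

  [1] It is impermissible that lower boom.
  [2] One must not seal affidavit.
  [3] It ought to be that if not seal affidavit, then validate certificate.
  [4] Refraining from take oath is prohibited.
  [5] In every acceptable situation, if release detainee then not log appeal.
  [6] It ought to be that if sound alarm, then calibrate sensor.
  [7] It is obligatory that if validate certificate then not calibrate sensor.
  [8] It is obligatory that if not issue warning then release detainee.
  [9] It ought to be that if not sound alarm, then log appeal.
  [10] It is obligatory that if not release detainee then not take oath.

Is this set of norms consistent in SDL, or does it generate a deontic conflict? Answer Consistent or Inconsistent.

F(¬take_oath) at premise 4 means O(take_oath).
The contrapositive of premise 10 (O(¬release_detainee → ¬take_oath)) is O(take_oath → release_detainee), and O(take_oath) is already established, so O(release_detainee).
Premise 5 is O(release_detainee → ¬log_appeal); since O(release_detainee), deontic closure gives O(¬log_appeal).
Premise 9, O(¬sound_alarm → log_appeal), contraposes to O(¬log_appeal → sound_alarm); with O(¬log_appeal) we get O(sound_alarm).
With premise 6, O(sound_alarm → calibrate_sensor), the K-axiom yields O(calibrate_sensor).
The contrapositive of premise 7 (O(validate_certificate → ¬calibrate_sensor)) is O(calibrate_sensor → ¬validate_certificate), and O(calibrate_sensor) is already established, so O(¬validate_certificate).
The contrapositive of premise 3 (O(¬seal_affidavit → validate_certificate)) is O(¬validate_certificate → seal_affidavit), and O(¬validate_certificate) is already established, so O(seal_affidavit).
But premise 2, F(seal_affidavit), means O(¬seal_affidavit).
We now have both O(seal_affidavit) and O(¬seal_affidavit) — seal_affidavit is simultaneously obligatory and forbidden, violating the D-axiom.

Inconsistent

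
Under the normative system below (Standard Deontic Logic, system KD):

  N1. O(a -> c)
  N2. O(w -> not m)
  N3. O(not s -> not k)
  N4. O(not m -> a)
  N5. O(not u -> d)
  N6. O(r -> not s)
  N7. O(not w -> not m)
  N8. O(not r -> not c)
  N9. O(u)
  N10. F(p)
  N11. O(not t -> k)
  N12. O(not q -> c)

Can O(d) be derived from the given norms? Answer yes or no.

Premise 5 is O(not u -> d), but O(not u) is not derivable from the premises, so it does not yield O(d).
No other premise forces O(d). An ideal world satisfying every premise can still have d false, so O(d) is not derivable.

No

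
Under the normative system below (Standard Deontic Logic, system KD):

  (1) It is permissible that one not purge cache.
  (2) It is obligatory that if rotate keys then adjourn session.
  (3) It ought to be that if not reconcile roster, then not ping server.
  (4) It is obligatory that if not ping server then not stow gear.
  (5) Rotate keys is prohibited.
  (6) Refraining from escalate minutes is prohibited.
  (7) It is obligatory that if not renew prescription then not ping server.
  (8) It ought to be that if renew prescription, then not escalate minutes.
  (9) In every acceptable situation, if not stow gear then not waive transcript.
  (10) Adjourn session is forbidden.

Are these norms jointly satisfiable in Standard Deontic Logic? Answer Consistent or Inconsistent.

Premise 2 is O(rotate_keys → adjourn_session), but O(rotate_keys) is not derivable from the premises, so it does not yield O(adjourn_session).
So O(adjourn_session) is not derivable, and the apparent clash with O(¬adjourn_session) does not arise.
A world satisfying every obligation exists (e.g. adjourn_session=false, escalate_minutes=true, ping_server=false, purge_cache=false, reconcile_roster=false, renew_prescription=false, rotate_keys=false, stow_gear=false, waive_transcript=false); no atom is both obligatory and forbidden, so the set is consistent.

Consistent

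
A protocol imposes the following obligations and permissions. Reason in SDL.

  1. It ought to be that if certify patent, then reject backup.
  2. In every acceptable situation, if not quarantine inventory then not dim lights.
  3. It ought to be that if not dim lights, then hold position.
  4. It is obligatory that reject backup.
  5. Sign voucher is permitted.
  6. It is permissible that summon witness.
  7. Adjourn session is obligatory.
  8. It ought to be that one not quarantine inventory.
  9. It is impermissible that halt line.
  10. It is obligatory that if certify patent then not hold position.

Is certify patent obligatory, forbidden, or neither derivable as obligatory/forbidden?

Forbidden

From premise 8 we have O(¬quarantine_inventory).
From O(¬quarantine_inventory) and premise 2, O(¬quarantine_inventory → ¬dim_lights), we obtain O(¬dim_lights).
With premise 3, O(¬dim_lights → hold_position), the K-axiom yields O(hold_position).
Premise 10, O(certify_patent → ¬hold_position), contraposes to O(hold_position → ¬certify_patent); with O(hold_position) we get O(¬certify_patent).
Premises 1, 4, 5, 6, 7, 9 do not contribute to this derivation.
Thus O(¬certify_patent), which is F(certify_patent): certify_patent is forbidden.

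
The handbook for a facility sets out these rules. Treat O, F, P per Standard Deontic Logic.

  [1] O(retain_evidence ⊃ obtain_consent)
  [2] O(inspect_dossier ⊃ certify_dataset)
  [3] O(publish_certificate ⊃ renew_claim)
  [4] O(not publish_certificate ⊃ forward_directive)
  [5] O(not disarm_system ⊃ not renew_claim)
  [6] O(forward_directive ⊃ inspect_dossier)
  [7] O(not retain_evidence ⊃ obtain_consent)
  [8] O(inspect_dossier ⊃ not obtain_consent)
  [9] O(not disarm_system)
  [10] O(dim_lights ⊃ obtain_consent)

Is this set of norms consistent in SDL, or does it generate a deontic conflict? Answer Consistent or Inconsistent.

Inconsistent

Premises 7 and 1 are O(not retain_evidence ⊃ obtain_consent) and O(retain_evidence ⊃ obtain_consent); every ideal world satisfies not retain_evidence or retain_evidence, so in either case obtain_consent holds — hence O(obtain_consent).
Premise 8 is O(inspect_dossier ⊃ not obtain_consent); contrapositively O(obtain_consent ⊃ not inspect_dossier). Since O(obtain_consent) holds, K gives O(not inspect_dossier).
Premise 6 is O(forward_directive ⊃ inspect_dossier); contrapositively O(not inspect_dossier ⊃ not forward_directive). Since O(not inspect_dossier) holds, K gives O(not forward_directive).
Premise 4 is O(not publish_certificate ⊃ forward_directive); contrapositively O(not forward_directive ⊃ publish_certificate). Since O(not forward_directive) holds, K gives O(publish_certificate).
From O(publish_certificate) and premise 3, O(publish_certificate ⊃ renew_claim), we obtain O(renew_claim).
Premise 5 is O(not disarm_system ⊃ not renew_claim); contrapositively O(renew_claim ⊃ disarm_system). Since O(renew_claim) holds, K gives O(disarm_system).
Yet premise 9 states O(not disarm_system).
We now have both O(disarm_system) and O(not disarm_system) — disarm_system is simultaneously obligatory and forbidden, violating the D-axiom.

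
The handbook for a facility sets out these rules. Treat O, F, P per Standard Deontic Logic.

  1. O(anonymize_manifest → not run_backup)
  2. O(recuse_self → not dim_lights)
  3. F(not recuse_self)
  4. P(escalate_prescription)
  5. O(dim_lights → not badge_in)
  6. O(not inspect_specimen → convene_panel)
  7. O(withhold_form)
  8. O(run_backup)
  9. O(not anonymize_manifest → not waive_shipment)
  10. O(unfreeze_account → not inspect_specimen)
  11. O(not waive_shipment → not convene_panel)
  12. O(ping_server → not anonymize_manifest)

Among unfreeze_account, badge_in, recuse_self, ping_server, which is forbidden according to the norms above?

unfreeze_account

Premise 8 gives O(run_backup).
Premise 1, O(anonymize_manifest → not run_backup), contraposes to O(run_backup → not anonymize_manifest); with O(run_backup) we get O(not anonymize_manifest).
From O(not anonymize_manifest) and premise 9, O(not anonymize_manifest → not waive_shipment), we obtain O(not waive_shipment).
Premise 11 is O(not waive_shipment → not convene_panel); since O(not waive_shipment), deontic closure gives O(not convene_panel).
Premise 6, O(not inspect_specimen → convene_panel), contraposes to O(not convene_panel → inspect_specimen); with O(not convene_panel) we get O(inspect_specimen).
Premise 10 is O(unfreeze_account → not inspect_specimen); contrapositively O(inspect_specimen → not unfreeze_account). Since O(inspect_specimen) holds, K gives O(not unfreeze_account).
So O(not unfreeze_account) holds, i.e. unfreeze_account is forbidden. None of the other listed options is forbidden under the premises.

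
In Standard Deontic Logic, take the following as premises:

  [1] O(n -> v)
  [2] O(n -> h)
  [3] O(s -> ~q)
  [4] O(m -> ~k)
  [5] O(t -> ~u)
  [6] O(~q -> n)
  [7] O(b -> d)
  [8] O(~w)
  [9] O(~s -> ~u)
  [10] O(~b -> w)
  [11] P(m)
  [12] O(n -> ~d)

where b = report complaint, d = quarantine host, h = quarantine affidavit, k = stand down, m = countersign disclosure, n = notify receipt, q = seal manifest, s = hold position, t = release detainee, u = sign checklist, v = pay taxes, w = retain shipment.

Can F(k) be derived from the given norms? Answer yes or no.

No

Premise 4 is O(m -> ~k), but O(m) is not derivable from the premises (the permission P(m) asserts only ~O(~m), not O(m)), so it does not yield O(~k).
No other premise forces O(~k). An ideal world satisfying every premise can still have k true, so F(k) is not derivable.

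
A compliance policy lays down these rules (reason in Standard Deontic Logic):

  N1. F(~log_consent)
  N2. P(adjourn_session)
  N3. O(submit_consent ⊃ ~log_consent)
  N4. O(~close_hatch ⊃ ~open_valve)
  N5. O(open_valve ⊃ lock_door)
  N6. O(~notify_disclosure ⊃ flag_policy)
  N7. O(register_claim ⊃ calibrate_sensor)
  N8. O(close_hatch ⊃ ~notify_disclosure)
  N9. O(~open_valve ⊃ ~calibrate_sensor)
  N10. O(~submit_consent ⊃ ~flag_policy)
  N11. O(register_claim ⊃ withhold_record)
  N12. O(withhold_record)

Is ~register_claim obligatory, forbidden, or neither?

Obligatory

Premise 1 is F(~log_consent), i.e. O(log_consent).
Premise 3, O(submit_consent ⊃ ~log_consent), contraposes to O(log_consent ⊃ ~submit_consent); with O(log_consent) we get O(~submit_consent).
With premise 10, O(~submit_consent ⊃ ~flag_policy), the K-axiom yields O(~flag_policy).
Premise 6 is O(~notify_disclosure ⊃ flag_policy); contrapositively O(~flag_policy ⊃ notify_disclosure). Since O(~flag_policy) holds, K gives O(notify_disclosure).
Premise 8 is O(close_hatch ⊃ ~notify_disclosure); contrapositively O(notify_disclosure ⊃ ~close_hatch). Since O(notify_disclosure) holds, K gives O(~close_hatch).
Applying K to premise 4 (O(~close_hatch ⊃ ~open_valve)) and O(~close_hatch) yields O(~open_valve).
Premise 9 is O(~open_valve ⊃ ~calibrate_sensor); since O(~open_valve), deontic closure gives O(~calibrate_sensor).
The contrapositive of premise 7 (O(register_claim ⊃ calibrate_sensor)) is O(~calibrate_sensor ⊃ ~register_claim), and O(~calibrate_sensor) is already established, so O(~register_claim).
Premises 2, 5, 11, 12 do not contribute to this derivation.
Hence ~register_claim is obligatory.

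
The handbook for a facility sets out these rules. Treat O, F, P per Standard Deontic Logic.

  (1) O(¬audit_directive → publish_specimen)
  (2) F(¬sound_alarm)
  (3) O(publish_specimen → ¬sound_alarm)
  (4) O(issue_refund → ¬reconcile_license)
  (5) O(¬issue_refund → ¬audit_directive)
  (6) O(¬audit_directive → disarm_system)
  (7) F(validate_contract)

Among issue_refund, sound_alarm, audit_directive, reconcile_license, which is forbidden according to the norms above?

reconcile_license

Premise 2, F(¬sound_alarm), is equivalent to O(sound_alarm).
Premise 3 is O(publish_specimen → ¬sound_alarm); contrapositively O(sound_alarm → ¬publish_specimen). Since O(sound_alarm) holds, K gives O(¬publish_specimen).
Premise 1, O(¬audit_directive → publish_specimen), contraposes to O(¬publish_specimen → audit_directive); with O(¬publish_specimen) we get O(audit_directive).
Premise 5, O(¬issue_refund → ¬audit_directive), contraposes to O(audit_directive → issue_refund); with O(audit_directive) we get O(issue_refund).
With premise 4, O(issue_refund → ¬reconcile_license), the K-axiom yields O(¬reconcile_license).
So O(¬reconcile_license) holds, i.e. reconcile_license is forbidden. None of the other listed options is forbidden under the premises.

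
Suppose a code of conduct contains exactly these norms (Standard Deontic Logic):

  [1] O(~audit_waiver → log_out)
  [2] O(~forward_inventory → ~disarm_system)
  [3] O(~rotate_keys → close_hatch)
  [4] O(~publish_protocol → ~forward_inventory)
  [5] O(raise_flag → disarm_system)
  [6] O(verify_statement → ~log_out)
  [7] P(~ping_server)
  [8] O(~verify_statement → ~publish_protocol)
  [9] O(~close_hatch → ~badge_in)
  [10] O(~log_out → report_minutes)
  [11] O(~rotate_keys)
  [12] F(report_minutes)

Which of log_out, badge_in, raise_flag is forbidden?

raise_flag

Premise 12 is F(report_minutes), i.e. O(~report_minutes).
Premise 10, O(~log_out → report_minutes), contraposes to O(~report_minutes → log_out); with O(~report_minutes) we get O(log_out).
The contrapositive of premise 6 (O(verify_statement → ~log_out)) is O(log_out → ~verify_statement), and O(log_out) is already established, so O(~verify_statement).
With premise 8, O(~verify_statement → ~publish_protocol), the K-axiom yields O(~publish_protocol).
Applying K to premise 4 (O(~publish_protocol → ~forward_inventory)) and O(~publish_protocol) yields O(~forward_inventory).
With premise 2, O(~forward_inventory → ~disarm_system), the K-axiom yields O(~disarm_system).
The contrapositive of premise 5 (O(raise_flag → disarm_system)) is O(~disarm_system → ~raise_flag), and O(~disarm_system) is already established, so O(~raise_flag).
So O(~raise_flag) holds, i.e. raise_flag is forbidden. None of the other listed options is forbidden under the premises.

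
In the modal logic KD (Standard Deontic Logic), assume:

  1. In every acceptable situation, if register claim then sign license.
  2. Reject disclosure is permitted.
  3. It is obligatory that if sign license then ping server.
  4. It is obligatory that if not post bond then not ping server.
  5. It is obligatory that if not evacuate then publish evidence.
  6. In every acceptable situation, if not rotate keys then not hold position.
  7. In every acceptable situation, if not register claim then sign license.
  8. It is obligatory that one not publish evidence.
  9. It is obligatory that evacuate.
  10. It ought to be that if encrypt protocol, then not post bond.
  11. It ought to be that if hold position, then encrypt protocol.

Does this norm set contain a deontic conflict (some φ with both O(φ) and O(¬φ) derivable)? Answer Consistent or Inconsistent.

Premise 5 is O(¬evacuate → publish_evidence), but O(¬evacuate) is not derivable from the premises, so it does not yield O(publish_evidence).
So O(publish_evidence) is not derivable, and the apparent clash with O(¬publish_evidence) does not arise.
A world satisfying every obligation exists (e.g. encrypt_protocol=false, evacuate=true, hold_position=false, ping_server=true, post_bond=true, publish_evidence=false, register_claim=false, reject_disclosure=false, rotate_keys=false, sign_license=true); no atom is both obligatory and forbidden, so the set is consistent.

Consistent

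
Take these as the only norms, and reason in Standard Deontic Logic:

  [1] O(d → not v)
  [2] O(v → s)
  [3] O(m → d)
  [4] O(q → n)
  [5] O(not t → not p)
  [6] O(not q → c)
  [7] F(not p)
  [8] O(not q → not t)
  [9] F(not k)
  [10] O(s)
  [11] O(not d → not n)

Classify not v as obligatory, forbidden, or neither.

Obligatory

F(not p) at premise 7 means O(p).
The contrapositive of premise 5 (O(not t → not p)) is O(p → t), and O(p) is already established, so O(t).
Premise 8, O(not q → not t), contraposes to O(t → q); with O(t) we get O(q).
From O(q) and premise 4, O(q → n), we obtain O(n).
Premise 11 is O(not d → not n); contrapositively O(n → d). Since O(n) holds, K gives O(d).
Premise 1 is O(d → not v); since O(d), deontic closure gives O(not v).
Premises 2, 3, 6, 9, 10 do not contribute to this derivation.
Hence not v is obligatory.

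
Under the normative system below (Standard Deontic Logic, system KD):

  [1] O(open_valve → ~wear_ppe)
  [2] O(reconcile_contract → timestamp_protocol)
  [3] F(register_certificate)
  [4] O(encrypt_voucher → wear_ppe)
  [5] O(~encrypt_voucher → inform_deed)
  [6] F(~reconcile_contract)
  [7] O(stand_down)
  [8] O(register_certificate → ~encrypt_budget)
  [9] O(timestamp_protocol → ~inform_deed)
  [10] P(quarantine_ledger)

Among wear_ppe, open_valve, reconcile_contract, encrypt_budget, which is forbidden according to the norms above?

open_valve

F(~reconcile_contract) at premise 6 means O(reconcile_contract).
Premise 2 is O(reconcile_contract → timestamp_protocol); since O(reconcile_contract), deontic closure gives O(timestamp_protocol).
Premise 9 is O(timestamp_protocol → ~inform_deed); since O(timestamp_protocol), deontic closure gives O(~inform_deed).
The contrapositive of premise 5 (O(~encrypt_voucher → inform_deed)) is O(~inform_deed → encrypt_voucher), and O(~inform_deed) is already established, so O(encrypt_voucher).
Applying K to premise 4 (O(encrypt_voucher → wear_ppe)) and O(encrypt_voucher) yields O(wear_ppe).
Premise 1 is O(open_valve → ~wear_ppe); contrapositively O(wear_ppe → ~open_valve). Since O(wear_ppe) holds, K gives O(~open_valve).
So O(~open_valve) holds, i.e. open_valve is forbidden. None of the other listed options is forbidden under the premises.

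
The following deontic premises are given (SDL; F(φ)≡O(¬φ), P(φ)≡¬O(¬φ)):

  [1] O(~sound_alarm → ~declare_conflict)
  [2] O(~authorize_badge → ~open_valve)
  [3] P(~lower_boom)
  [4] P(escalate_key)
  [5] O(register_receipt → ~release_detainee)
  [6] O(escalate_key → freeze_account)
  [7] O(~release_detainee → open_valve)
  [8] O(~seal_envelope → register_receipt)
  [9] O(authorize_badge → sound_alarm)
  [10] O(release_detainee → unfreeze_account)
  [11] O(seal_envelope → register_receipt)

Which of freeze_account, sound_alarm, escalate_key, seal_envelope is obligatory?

Premises 11 and 8 are O(seal_envelope → register_receipt) and O(~seal_envelope → register_receipt); every ideal world satisfies seal_envelope or ~seal_envelope, so in either case register_receipt holds — hence O(register_receipt).
With premise 5, O(register_receipt → ~release_detainee), the K-axiom yields O(~release_detainee).
Applying K to premise 7 (O(~release_detainee → open_valve)) and O(~release_detainee) yields O(open_valve).
Premise 2, O(~authorize_badge → ~open_valve), contraposes to O(open_valve → authorize_badge); with O(open_valve) we get O(authorize_badge).
Applying K to premise 9 (O(authorize_badge → sound_alarm)) and O(authorize_badge) yields O(sound_alarm).
So O(sound_alarm) holds — sound_alarm is obligatory. None of the other listed options is made obligatory by any chain of premises.

sound_alarm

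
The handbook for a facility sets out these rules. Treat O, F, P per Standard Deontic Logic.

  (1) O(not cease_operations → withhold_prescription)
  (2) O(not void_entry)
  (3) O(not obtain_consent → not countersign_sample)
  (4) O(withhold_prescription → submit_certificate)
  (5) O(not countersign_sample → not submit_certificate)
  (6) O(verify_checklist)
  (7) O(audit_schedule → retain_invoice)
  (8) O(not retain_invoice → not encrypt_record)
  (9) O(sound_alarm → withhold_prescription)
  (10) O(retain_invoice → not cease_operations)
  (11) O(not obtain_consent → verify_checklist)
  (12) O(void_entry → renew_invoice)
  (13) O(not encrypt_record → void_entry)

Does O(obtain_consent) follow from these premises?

From premise 2 we have O(not void_entry).
Premise 13, O(not encrypt_record → void_entry), contraposes to O(not void_entry → encrypt_record); with O(not void_entry) we get O(encrypt_record).
Premise 8 is O(not retain_invoice → not encrypt_record); contrapositively O(encrypt_record → retain_invoice). Since O(encrypt_record) holds, K gives O(retain_invoice).
Applying K to premise 10 (O(retain_invoice → not cease_operations)) and O(retain_invoice) yields O(not cease_operations).
Applying K to premise 1 (O(not cease_operations → withhold_prescription)) and O(not cease_operations) yields O(withhold_prescription).
Applying K to premise 4 (O(withhold_prescription → submit_certificate)) and O(withhold_prescription) yields O(submit_certificate).
Premise 5 is O(not countersign_sample → not submit_certificate); contrapositively O(submit_certificate → countersign_sample). Since O(submit_certificate) holds, K gives O(countersign_sample).
The contrapositive of premise 3 (O(not obtain_consent → not countersign_sample)) is O(countersign_sample → obtain_consent), and O(countersign_sample) is already established, so O(obtain_consent).
Premises 6, 7, 9, 11, 12 do not contribute to this derivation.
So O(obtain_consent) follows.

Yes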